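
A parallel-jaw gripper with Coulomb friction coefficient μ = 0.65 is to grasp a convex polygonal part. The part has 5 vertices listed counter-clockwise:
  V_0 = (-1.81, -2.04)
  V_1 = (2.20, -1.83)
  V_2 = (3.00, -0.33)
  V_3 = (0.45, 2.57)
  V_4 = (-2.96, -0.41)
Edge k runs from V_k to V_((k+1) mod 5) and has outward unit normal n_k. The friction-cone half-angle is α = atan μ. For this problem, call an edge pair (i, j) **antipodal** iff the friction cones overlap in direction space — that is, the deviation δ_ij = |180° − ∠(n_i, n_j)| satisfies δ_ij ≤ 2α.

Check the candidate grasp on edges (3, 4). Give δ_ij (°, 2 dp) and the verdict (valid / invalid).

α = atan 0.65 = 33.02°;  2α = 66.05°
edge 3: e_3 = (-3.41, -2.98);  n_3 = (-0.6580, +0.7530)
edge 4: e_4 = (+1.15, -1.63);  n_4 = (-0.8171, -0.5765)
∠(n_3, n_4) = 84.05°
δ = |180° − 84.05°| = 95.95°
95.95° > 2α = 66.05°  →  invalid

δ = 95.95°, invalid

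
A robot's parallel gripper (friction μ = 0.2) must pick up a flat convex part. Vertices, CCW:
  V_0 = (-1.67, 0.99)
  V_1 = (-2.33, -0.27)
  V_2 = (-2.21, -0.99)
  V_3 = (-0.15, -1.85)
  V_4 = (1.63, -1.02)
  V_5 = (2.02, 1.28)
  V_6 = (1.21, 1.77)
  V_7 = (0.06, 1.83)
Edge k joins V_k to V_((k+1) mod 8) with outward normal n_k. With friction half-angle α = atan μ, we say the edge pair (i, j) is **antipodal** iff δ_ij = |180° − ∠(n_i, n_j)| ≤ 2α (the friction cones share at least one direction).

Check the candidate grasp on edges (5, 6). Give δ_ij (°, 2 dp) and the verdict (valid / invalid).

δ = 151.82°, invalid

α = atan 0.2 = 11.31°;  2α = 22.62°
edge 5: e_5 = (-0.81, +0.49);  n_5 = (+0.5176, +0.8556)
edge 6: e_6 = (-1.15, +0.06);  n_6 = (+0.0521, +0.9986)
∠(n_5, n_6) = 28.18°
δ = |180° − 28.18°| = 151.82°
151.82° > 2α = 22.62°  →  invalid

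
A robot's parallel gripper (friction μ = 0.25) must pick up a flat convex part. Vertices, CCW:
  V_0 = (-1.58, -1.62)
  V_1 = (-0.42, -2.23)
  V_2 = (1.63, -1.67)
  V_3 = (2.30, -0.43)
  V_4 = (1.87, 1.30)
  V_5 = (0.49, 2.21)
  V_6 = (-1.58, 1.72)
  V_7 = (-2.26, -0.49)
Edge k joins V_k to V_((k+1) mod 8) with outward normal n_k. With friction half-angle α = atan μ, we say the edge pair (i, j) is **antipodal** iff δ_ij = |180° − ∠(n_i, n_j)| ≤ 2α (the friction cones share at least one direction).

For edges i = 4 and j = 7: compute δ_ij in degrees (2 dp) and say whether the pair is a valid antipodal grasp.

α = atan 0.25 = 14.04°;  2α = 28.07°
edge 4: e_4 = (-1.38, +0.91);  n_4 = (+0.5505, +0.8348)
edge 7: e_7 = (+0.68, -1.13);  n_7 = (-0.8568, -0.5156)
∠(n_4, n_7) = 154.44°
δ = |180° − 154.44°| = 25.56°
25.56° ≤ 2α = 28.07°  →  valid

δ = 25.56°, valid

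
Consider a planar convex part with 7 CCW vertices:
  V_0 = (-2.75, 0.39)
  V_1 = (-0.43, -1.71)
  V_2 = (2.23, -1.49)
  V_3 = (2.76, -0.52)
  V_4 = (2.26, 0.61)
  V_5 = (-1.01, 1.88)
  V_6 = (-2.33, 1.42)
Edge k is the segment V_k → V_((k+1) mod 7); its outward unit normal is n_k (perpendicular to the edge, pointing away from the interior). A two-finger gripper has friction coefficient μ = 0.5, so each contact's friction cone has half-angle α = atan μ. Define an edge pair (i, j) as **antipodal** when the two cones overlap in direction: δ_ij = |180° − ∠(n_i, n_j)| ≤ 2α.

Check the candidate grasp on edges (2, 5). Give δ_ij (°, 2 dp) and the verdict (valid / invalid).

α = atan 0.5 = 26.57°;  2α = 53.13°
edge 2: e_2 = (+0.53, +0.97);  n_2 = (+0.8775, -0.4795)
edge 5: e_5 = (-1.32, -0.46);  n_5 = (-0.3291, +0.9443)
∠(n_2, n_5) = 137.86°
δ = |180° − 137.86°| = 42.14°
42.14° ≤ 2α = 53.13°  →  valid

δ = 42.14°, valid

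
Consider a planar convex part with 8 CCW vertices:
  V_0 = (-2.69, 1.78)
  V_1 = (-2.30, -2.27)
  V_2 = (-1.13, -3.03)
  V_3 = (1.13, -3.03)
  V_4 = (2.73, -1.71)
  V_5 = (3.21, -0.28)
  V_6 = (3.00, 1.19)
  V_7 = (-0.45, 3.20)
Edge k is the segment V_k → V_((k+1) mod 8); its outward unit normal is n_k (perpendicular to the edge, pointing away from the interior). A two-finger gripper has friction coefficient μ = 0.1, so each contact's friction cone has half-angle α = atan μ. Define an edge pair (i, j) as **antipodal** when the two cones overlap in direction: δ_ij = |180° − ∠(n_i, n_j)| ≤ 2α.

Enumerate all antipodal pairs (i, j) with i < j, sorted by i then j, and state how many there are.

α = atan 0.1 = 5.71°;  2α = 11.42°
n_0 = (-0.9954, -0.0959)
n_1 = (-0.5447, -0.8386)
n_2 = (+0.0000, -1.0000)
n_3 = (+0.6364, -0.7714)
n_4 = (+0.9480, -0.3182)
n_5 = (+0.9899, +0.1414)
n_6 = (+0.5034, +0.8641)
n_7 = (-0.5354, +0.8446)
  (0,1): δ = 128.51°  ·
  (0,2): δ = 95.50°  ·
  (0,3): δ = 55.98°  ·
  (0,4): δ = 24.06°  ·
  (0,5): δ = 2.63°  ✓
  (0,6): δ = 54.27°  ·
  (0,7): δ = 116.87°  ·
  (1,2): δ = 146.99°  ·
  (1,3): δ = 107.47°  ·
  (1,4): δ = 75.55°  ·
  (1,5): δ = 48.86°  ·
  (1,6): δ = 2.78°  ✓
  (1,7): δ = 65.38°  ·
  (2,3): δ = 140.48°  ·
  (2,4): δ = 108.56°  ·
  (2,5): δ = 81.87°  ·
  (2,6): δ = 30.23°  ·
  (2,7): δ = 32.37°  ·
  (3,4): δ = 148.08°  ·
  (3,5): δ = 121.39°  ·
  (3,6): δ = 69.75°  ·
  (3,7): δ = 7.15°  ✓
  (4,5): δ = 153.31°  ·
  (4,6): δ = 101.67°  ·
  (4,7): δ = 39.07°  ·
  (5,6): δ = 128.36°  ·
  (5,7): δ = 65.76°  ·
  (6,7): δ = 117.40°  ·
antipodal pairs: 3

count = 3; pairs: (0,5), (1,6), (3,7)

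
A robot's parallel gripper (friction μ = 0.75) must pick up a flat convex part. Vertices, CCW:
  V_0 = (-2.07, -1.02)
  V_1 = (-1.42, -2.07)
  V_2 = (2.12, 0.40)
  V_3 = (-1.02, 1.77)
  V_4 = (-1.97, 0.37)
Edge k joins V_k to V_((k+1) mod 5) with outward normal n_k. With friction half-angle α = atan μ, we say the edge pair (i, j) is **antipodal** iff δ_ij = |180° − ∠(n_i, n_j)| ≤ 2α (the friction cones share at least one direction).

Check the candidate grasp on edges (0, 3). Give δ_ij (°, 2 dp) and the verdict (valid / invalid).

α = atan 0.75 = 36.87°;  2α = 73.74°
edge 0: e_0 = (+0.65, -1.05);  n_0 = (-0.8503, -0.5264)
edge 3: e_3 = (-0.95, -1.40);  n_3 = (-0.8275, +0.5615)
∠(n_0, n_3) = 65.92°
δ = |180° − 65.92°| = 114.08°
114.08° > 2α = 73.74°  →  invalid

δ = 114.08°, invalid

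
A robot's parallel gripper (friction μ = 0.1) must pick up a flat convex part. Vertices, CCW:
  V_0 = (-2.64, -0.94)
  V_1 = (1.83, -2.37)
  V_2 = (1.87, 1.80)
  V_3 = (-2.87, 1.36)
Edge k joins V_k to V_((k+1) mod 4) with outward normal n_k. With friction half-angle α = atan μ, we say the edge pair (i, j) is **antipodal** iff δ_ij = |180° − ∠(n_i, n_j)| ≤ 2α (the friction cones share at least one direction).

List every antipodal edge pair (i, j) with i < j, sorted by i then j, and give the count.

count = 1; pairs: (1,3)

α = atan 0.1 = 5.71°;  2α = 11.42°
n_0 = (-0.3047, -0.9524)
n_1 = (+1.0000, -0.0096)
n_2 = (-0.0924, +0.9957)
n_3 = (-0.9950, -0.0995)
  (0,1): δ = 72.81°  ·
  (0,2): δ = 23.04°  ·
  (0,3): δ = 113.45°  ·
  (1,2): δ = 84.15°  ·
  (1,3): δ = 6.26°  ✓
  (2,3): δ = 89.59°  ·
antipodal pairs: 1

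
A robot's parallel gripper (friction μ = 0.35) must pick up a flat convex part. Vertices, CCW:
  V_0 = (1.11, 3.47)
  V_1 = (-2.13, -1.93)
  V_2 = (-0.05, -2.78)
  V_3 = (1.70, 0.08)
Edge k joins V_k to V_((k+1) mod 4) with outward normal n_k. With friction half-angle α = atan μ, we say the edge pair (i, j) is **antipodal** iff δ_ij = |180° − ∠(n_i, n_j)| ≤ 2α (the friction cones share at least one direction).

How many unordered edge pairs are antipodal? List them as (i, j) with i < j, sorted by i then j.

count = 1; pairs: (0,2)

α = atan 0.35 = 19.29°;  2α = 38.58°
n_0 = (-0.8575, +0.5145)
n_1 = (-0.3783, -0.9257)
n_2 = (+0.8530, -0.5219)
n_3 = (+0.9852, +0.1715)
  (0,1): δ = 81.26°  ·
  (0,2): δ = 0.50°  ✓
  (0,3): δ = 40.84°  ·
  (1,2): δ = 99.23°  ·
  (1,3): δ = 57.90°  ·
  (2,3): δ = 138.67°  ·
antipodal pairs: 1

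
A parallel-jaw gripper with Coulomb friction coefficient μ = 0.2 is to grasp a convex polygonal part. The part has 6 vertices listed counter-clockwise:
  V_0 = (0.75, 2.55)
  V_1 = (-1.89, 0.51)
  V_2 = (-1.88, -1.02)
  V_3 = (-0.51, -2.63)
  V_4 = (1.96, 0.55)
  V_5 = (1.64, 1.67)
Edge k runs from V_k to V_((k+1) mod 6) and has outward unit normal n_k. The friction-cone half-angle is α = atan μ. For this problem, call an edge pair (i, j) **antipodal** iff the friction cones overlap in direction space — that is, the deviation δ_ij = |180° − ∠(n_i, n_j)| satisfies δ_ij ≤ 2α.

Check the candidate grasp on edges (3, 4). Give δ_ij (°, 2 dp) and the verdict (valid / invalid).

α = atan 0.2 = 11.31°;  2α = 22.62°
edge 3: e_3 = (+2.47, +3.18);  n_3 = (+0.7898, -0.6134)
edge 4: e_4 = (-0.32, +1.12);  n_4 = (+0.9615, +0.2747)
∠(n_3, n_4) = 53.78°
δ = |180° − 53.78°| = 126.22°
126.22° > 2α = 22.62°  →  invalid

δ = 126.22°, invalid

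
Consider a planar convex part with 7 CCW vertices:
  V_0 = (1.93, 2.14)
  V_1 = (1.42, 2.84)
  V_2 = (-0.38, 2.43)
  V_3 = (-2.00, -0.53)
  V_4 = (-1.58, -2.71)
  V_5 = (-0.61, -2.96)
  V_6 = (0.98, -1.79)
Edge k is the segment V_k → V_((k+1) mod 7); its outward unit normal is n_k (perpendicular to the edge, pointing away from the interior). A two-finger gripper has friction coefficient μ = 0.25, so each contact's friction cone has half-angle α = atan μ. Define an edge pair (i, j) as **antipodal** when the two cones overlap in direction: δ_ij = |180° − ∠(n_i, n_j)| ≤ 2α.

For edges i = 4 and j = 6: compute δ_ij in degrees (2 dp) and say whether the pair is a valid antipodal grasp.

α = atan 0.25 = 14.04°;  2α = 28.07°
edge 4: e_4 = (+0.97, -0.25);  n_4 = (-0.2496, -0.9684)
edge 6: e_6 = (+0.95, +3.93);  n_6 = (+0.9720, -0.2350)
∠(n_4, n_6) = 90.86°
δ = |180° − 90.86°| = 89.14°
89.14° > 2α = 28.07°  →  invalid

δ = 89.14°, invalid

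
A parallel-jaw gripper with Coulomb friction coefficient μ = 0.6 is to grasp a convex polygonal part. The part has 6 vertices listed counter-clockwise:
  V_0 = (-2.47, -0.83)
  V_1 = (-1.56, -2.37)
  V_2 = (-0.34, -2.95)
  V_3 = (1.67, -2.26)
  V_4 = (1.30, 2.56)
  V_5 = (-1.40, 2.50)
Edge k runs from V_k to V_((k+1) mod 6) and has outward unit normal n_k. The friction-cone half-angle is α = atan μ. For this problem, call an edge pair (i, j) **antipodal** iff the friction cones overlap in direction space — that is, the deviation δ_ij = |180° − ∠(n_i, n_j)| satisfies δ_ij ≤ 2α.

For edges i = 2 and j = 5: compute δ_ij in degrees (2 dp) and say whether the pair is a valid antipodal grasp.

α = atan 0.6 = 30.96°;  2α = 61.93°
edge 2: e_2 = (+2.01, +0.69);  n_2 = (+0.3247, -0.9458)
edge 5: e_5 = (-1.07, -3.33);  n_5 = (-0.9521, +0.3059)
∠(n_2, n_5) = 126.76°
δ = |180° − 126.76°| = 53.24°
53.24° ≤ 2α = 61.93°  →  valid

δ = 53.24°, valid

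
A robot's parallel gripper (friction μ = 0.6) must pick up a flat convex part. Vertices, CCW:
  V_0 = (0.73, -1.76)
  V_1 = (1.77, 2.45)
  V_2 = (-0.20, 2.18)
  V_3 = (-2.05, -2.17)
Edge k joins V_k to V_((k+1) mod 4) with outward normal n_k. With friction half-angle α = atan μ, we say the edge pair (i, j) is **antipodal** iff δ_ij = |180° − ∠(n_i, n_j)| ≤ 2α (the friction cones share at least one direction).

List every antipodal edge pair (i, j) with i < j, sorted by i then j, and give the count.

α = atan 0.6 = 30.96°;  2α = 61.93°
n_0 = (+0.9708, -0.2398)
n_1 = (-0.1358, +0.9907)
n_2 = (-0.9202, +0.3914)
n_3 = (+0.1459, -0.9893)
  (0,1): δ = 68.32°  ·
  (0,2): δ = 9.16°  ✓
  (0,3): δ = 112.27°  ·
  (1,2): δ = 120.84°  ·
  (1,3): δ = 0.59°  ✓
  (2,3): δ = 58.57°  ✓
antipodal pairs: 3

count = 3; pairs: (0,2), (1,3), (2,3)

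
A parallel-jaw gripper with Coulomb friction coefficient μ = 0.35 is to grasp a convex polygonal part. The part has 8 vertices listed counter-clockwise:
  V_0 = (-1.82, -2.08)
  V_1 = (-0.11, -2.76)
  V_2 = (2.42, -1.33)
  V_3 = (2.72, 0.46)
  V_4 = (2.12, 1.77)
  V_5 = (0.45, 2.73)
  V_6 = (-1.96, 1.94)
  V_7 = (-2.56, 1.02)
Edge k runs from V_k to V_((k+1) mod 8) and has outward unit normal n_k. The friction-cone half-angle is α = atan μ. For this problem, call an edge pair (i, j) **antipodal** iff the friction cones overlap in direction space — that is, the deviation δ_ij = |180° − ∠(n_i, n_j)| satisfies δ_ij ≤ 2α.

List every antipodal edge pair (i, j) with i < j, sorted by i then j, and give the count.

α = atan 0.35 = 19.29°;  2α = 38.58°
n_0 = (-0.3695, -0.9292)
n_1 = (+0.4921, -0.8706)
n_2 = (+0.9862, -0.1653)
n_3 = (+0.9092, +0.4164)
n_4 = (+0.4984, +0.8670)
n_5 = (-0.3115, +0.9502)
n_6 = (-0.8376, +0.5463)
n_7 = (-0.9727, -0.2322)
  (0,1): δ = 128.84°  ·
  (0,2): δ = 77.83°  ·
  (0,3): δ = 43.71°  ·
  (0,4): δ = 8.21°  ✓
  (0,5): δ = 39.83°  ·
  (0,6): δ = 78.57°  ·
  (0,7): δ = 125.11°  ·
  (1,2): δ = 128.99°  ·
  (1,3): δ = 94.87°  ·
  (1,4): δ = 59.37°  ·
  (1,5): δ = 11.33°  ✓
  (1,6): δ = 27.41°  ✓
  (1,7): δ = 73.95°  ·
  (2,3): δ = 145.88°  ·
  (2,4): δ = 110.38°  ·
  (2,5): δ = 62.34°  ·
  (2,6): δ = 23.60°  ✓
  (2,7): δ = 22.94°  ✓
  (3,4): δ = 144.50°  ·
  (3,5): δ = 96.46°  ·
  (3,6): δ = 57.72°  ·
  (3,7): δ = 11.18°  ✓
  (4,5): δ = 131.96°  ·
  (4,6): δ = 93.22°  ·
  (4,7): δ = 46.68°  ·
  (5,6): δ = 141.26°  ·
  (5,7): δ = 94.72°  ·
  (6,7): δ = 133.46°  ·
antipodal pairs: 6

count = 6; pairs: (0,4), (1,5), (1,6), (2,6), (2,7), (3,7)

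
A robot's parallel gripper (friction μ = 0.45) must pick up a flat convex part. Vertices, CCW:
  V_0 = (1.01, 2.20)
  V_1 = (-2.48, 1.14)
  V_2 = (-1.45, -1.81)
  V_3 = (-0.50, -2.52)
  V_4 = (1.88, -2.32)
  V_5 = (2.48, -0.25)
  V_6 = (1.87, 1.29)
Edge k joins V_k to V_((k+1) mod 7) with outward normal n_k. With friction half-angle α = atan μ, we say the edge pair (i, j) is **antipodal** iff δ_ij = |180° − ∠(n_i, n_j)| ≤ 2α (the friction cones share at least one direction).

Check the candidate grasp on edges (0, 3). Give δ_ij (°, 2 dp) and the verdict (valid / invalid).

δ = 12.09°, valid

α = atan 0.45 = 24.23°;  2α = 48.46°
edge 0: e_0 = (-3.49, -1.06);  n_0 = (-0.2906, +0.9568)
edge 3: e_3 = (+2.38, +0.20);  n_3 = (+0.0837, -0.9965)
∠(n_0, n_3) = 167.91°
δ = |180° − 167.91°| = 12.09°
12.09° ≤ 2α = 48.46°  →  valid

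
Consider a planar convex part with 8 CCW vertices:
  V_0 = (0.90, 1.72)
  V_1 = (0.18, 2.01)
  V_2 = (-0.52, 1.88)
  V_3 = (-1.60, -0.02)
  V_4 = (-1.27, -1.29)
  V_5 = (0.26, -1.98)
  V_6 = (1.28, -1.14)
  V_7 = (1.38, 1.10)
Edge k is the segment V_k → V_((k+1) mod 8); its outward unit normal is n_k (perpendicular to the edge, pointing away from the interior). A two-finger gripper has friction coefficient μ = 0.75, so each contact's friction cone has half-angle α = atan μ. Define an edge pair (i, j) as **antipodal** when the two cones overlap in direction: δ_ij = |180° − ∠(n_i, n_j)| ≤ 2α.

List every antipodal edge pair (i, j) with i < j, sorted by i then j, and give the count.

α = atan 0.75 = 36.87°;  2α = 73.74°
n_0 = (+0.3736, +0.9276)
n_1 = (-0.1826, +0.9832)
n_2 = (-0.8694, +0.4942)
n_3 = (-0.9679, -0.2515)
n_4 = (-0.4111, -0.9116)
n_5 = (+0.6357, -0.7719)
n_6 = (+0.9990, -0.0446)
n_7 = (+0.7907, +0.6122)
  (0,1): δ = 147.54°  ·
  (0,2): δ = 97.68°  ·
  (0,3): δ = 53.50°  ✓
  (0,4): δ = 2.34°  ✓
  (0,5): δ = 61.41°  ✓
  (0,6): δ = 109.38°  ·
  (0,7): δ = 149.69°  ·
  (1,2): δ = 130.14°  ·
  (1,3): δ = 85.96°  ·
  (1,4): δ = 34.80°  ✓
  (1,5): δ = 28.95°  ✓
  (1,6): δ = 76.92°  ·
  (1,7): δ = 117.23°  ·
  (2,3): δ = 135.82°  ·
  (2,4): δ = 84.66°  ·
  (2,5): δ = 20.91°  ✓
  (2,6): δ = 27.06°  ✓
  (2,7): δ = 67.36°  ✓
  (3,4): δ = 128.84°  ·
  (3,5): δ = 65.09°  ✓
  (3,6): δ = 17.12°  ✓
  (3,7): δ = 23.18°  ✓
  (4,5): δ = 116.25°  ·
  (4,6): δ = 68.28°  ✓
  (4,7): δ = 27.98°  ✓
  (5,6): δ = 132.03°  ·
  (5,7): δ = 91.73°  ·
  (6,7): δ = 139.70°  ·
antipodal pairs: 13

count = 13; pairs: (0,3), (0,4), (0,5), (1,4), (1,5), (2,5), (2,6), (2,7), (3,5), (3,6), (3,7), (4,6), (4,7)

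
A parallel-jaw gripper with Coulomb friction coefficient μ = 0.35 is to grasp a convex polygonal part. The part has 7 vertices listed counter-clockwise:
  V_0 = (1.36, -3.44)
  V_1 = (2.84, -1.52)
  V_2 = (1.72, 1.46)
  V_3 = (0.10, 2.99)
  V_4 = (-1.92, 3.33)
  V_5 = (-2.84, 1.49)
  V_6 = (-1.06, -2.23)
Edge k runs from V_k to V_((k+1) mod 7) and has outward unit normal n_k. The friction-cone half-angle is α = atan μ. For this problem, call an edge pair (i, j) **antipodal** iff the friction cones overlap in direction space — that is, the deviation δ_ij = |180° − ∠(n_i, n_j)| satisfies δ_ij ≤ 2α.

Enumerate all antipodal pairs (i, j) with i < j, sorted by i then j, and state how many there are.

count = 5; pairs: (0,4), (1,5), (2,5), (2,6), (3,6)

α = atan 0.35 = 19.29°;  2α = 38.58°
n_0 = (+0.7920, -0.6105)
n_1 = (+0.9361, +0.3518)
n_2 = (+0.6866, +0.7270)
n_3 = (+0.1660, +0.9861)
n_4 = (-0.8944, +0.4472)
n_5 = (-0.9021, -0.4316)
n_6 = (-0.4472, -0.8944)
  (0,1): δ = 121.78°  ·
  (0,2): δ = 95.74°  ·
  (0,3): δ = 61.93°  ·
  (0,4): δ = 11.06°  ✓
  (0,5): δ = 63.20°  ·
  (0,6): δ = 101.06°  ·
  (1,2): δ = 153.96°  ·
  (1,3): δ = 120.15°  ·
  (1,4): δ = 47.16°  ·
  (1,5): δ = 4.97°  ✓
  (1,6): δ = 42.84°  ·
  (2,3): δ = 146.19°  ·
  (2,4): δ = 73.20°  ·
  (2,5): δ = 21.07°  ✓
  (2,6): δ = 16.80°  ✓
  (3,4): δ = 107.01°  ·
  (3,5): δ = 54.87°  ·
  (3,6): δ = 17.01°  ✓
  (4,5): δ = 127.86°  ·
  (4,6): δ = 90.00°  ·
  (5,6): δ = 142.14°  ·
antipodal pairs: 5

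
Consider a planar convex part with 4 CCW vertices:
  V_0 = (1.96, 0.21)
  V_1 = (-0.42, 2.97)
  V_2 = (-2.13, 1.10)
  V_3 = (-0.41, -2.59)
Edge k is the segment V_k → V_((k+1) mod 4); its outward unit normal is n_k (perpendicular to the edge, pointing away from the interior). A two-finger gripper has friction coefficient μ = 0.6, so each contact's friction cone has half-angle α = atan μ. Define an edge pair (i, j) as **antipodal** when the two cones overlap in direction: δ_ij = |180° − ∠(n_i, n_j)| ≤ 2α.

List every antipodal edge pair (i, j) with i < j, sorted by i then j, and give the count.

α = atan 0.6 = 30.96°;  2α = 61.93°
n_0 = (+0.7573, +0.6530)
n_1 = (-0.7380, +0.6748)
n_2 = (-0.9064, -0.4225)
n_3 = (+0.7633, -0.6461)
  (0,1): δ = 83.21°  ·
  (0,2): δ = 15.78°  ✓
  (0,3): δ = 98.98°  ·
  (1,2): δ = 112.57°  ·
  (1,3): δ = 2.20°  ✓
  (2,3): δ = 65.24°  ·
antipodal pairs: 2

count = 2; pairs: (0,2), (1,3)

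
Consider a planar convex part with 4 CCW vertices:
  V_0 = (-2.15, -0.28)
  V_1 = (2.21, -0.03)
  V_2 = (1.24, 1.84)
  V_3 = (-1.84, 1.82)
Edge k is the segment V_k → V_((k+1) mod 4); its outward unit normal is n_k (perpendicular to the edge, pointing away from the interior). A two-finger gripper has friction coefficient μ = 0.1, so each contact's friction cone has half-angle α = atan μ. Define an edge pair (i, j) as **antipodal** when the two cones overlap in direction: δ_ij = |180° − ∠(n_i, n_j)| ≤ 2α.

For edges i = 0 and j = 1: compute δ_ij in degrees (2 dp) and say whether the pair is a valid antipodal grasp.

δ = 65.87°, invalid

α = atan 0.1 = 5.71°;  2α = 11.42°
edge 0: e_0 = (+4.36, +0.25);  n_0 = (+0.0572, -0.9984)
edge 1: e_1 = (-0.97, +1.87);  n_1 = (+0.8877, +0.4605)
∠(n_0, n_1) = 114.13°
δ = |180° − 114.13°| = 65.87°
65.87° > 2α = 11.42°  →  invalid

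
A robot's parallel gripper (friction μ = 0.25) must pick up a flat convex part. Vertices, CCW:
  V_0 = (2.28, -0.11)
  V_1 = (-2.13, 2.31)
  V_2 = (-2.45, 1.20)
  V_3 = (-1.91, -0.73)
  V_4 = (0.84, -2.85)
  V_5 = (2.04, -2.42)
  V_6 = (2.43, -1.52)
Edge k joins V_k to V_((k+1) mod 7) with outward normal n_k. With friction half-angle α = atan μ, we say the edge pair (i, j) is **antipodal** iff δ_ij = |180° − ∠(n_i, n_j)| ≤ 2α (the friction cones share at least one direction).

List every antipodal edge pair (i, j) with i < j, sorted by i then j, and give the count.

count = 4; pairs: (0,3), (1,5), (1,6), (2,6)

α = atan 0.25 = 14.04°;  2α = 28.07°
n_0 = (+0.4811, +0.8767)
n_1 = (-0.9609, +0.2770)
n_2 = (-0.9630, -0.2694)
n_3 = (-0.6105, -0.7920)
n_4 = (+0.3373, -0.9414)
n_5 = (+0.9176, -0.3976)
n_6 = (+0.9944, +0.1058)
  (0,1): δ = 77.33°  ·
  (0,2): δ = 45.61°  ·
  (0,3): δ = 8.87°  ✓
  (0,4): δ = 48.47°  ·
  (0,5): δ = 95.33°  ·
  (0,6): δ = 124.83°  ·
  (1,2): δ = 148.29°  ·
  (1,3): δ = 111.55°  ·
  (1,4): δ = 54.20°  ·
  (1,5): δ = 7.35°  ✓
  (1,6): δ = 22.15°  ✓
  (2,3): δ = 143.26°  ·
  (2,4): δ = 85.92°  ·
  (2,5): δ = 39.06°  ·
  (2,6): δ = 9.56°  ✓
  (3,4): δ = 122.66°  ·
  (3,5): δ = 75.80°  ·
  (3,6): δ = 46.30°  ·
  (4,5): δ = 133.14°  ·
  (4,6): δ = 103.64°  ·
  (5,6): δ = 150.50°  ·
antipodal pairs: 4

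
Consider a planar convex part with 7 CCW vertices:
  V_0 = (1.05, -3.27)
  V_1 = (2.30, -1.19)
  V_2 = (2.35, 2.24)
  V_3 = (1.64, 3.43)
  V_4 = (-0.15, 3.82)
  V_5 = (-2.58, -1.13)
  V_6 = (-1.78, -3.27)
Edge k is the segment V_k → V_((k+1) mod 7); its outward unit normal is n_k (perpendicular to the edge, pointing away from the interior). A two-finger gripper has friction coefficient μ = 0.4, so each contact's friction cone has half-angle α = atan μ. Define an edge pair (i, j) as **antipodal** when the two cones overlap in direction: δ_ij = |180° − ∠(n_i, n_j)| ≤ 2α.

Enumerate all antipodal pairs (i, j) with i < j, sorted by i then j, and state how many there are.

α = atan 0.4 = 21.80°;  2α = 43.60°
n_0 = (+0.8571, -0.5151)
n_1 = (+0.9999, -0.0146)
n_2 = (+0.8588, +0.5124)
n_3 = (+0.2129, +0.9771)
n_4 = (-0.8977, +0.4407)
n_5 = (-0.9367, -0.3502)
n_6 = (+0.0000, -1.0000)
  (0,1): δ = 149.83°  ·
  (0,2): δ = 118.17°  ·
  (0,3): δ = 71.29°  ·
  (0,4): δ = 4.86°  ✓
  (0,5): δ = 51.50°  ·
  (0,6): δ = 121.00°  ·
  (1,2): δ = 148.34°  ·
  (1,3): δ = 101.46°  ·
  (1,4): δ = 25.31°  ✓
  (1,5): δ = 21.33°  ✓
  (1,6): δ = 90.84°  ·
  (2,3): δ = 133.11°  ·
  (2,4): δ = 56.97°  ·
  (2,5): δ = 10.32°  ✓
  (2,6): δ = 59.18°  ·
  (3,4): δ = 103.86°  ·
  (3,5): δ = 57.21°  ·
  (3,6): δ = 12.29°  ✓
  (4,5): δ = 133.36°  ·
  (4,6): δ = 63.85°  ·
  (5,6): δ = 110.50°  ·
antipodal pairs: 5

count = 5; pairs: (0,4), (1,4), (1,5), (2,5), (3,6)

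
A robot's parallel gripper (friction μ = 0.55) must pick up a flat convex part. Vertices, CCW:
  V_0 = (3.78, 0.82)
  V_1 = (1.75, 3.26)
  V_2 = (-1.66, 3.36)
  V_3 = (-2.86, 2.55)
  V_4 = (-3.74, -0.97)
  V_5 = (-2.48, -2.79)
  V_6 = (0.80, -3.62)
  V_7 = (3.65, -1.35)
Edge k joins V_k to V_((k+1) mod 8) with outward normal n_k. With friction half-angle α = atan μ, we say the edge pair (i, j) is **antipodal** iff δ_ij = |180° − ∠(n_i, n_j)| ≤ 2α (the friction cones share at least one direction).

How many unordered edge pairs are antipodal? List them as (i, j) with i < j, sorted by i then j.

α = atan 0.55 = 28.81°;  2α = 57.62°
n_0 = (+0.7687, +0.6396)
n_1 = (+0.0293, +0.9996)
n_2 = (-0.5595, +0.8288)
n_3 = (-0.9701, +0.2425)
n_4 = (-0.8222, -0.5692)
n_5 = (-0.2453, -0.9694)
n_6 = (+0.6230, -0.7822)
n_7 = (+0.9982, -0.0598)
  (0,1): δ = 131.44°  ·
  (0,2): δ = 95.74°  ·
  (0,3): δ = 53.80°  ✓
  (0,4): δ = 5.06°  ✓
  (0,5): δ = 36.04°  ✓
  (0,6): δ = 88.78°  ·
  (0,7): δ = 136.81°  ·
  (1,2): δ = 144.30°  ·
  (1,3): δ = 102.36°  ·
  (1,4): δ = 53.63°  ✓
  (1,5): δ = 12.52°  ✓
  (1,6): δ = 40.22°  ✓
  (1,7): δ = 88.25°  ·
  (2,3): δ = 138.06°  ·
  (2,4): δ = 89.32°  ·
  (2,5): δ = 48.22°  ✓
  (2,6): δ = 4.52°  ✓
  (2,7): δ = 52.55°  ✓
  (3,4): δ = 131.27°  ·
  (3,5): δ = 90.16°  ·
  (3,6): δ = 37.43°  ✓
  (3,7): δ = 10.61°  ✓
  (4,5): δ = 138.90°  ·
  (4,6): δ = 86.16°  ·
  (4,7): δ = 38.12°  ✓
  (5,6): δ = 127.26°  ·
  (5,7): δ = 79.23°  ·
  (6,7): δ = 131.97°  ·
antipodal pairs: 12

count = 12; pairs: (0,3), (0,4), (0,5), (1,4), (1,5), (1,6), (2,5), (2,6), (2,7), (3,6), (3,7), (4,7)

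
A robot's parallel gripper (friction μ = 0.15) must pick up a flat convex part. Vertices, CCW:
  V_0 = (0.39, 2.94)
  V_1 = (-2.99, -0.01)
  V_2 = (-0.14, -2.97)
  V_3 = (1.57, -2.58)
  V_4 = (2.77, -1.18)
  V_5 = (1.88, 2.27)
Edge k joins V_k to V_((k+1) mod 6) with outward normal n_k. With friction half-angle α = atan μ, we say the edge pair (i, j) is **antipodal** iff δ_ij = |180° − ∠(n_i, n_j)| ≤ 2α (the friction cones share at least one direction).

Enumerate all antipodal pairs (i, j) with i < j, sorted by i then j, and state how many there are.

α = atan 0.15 = 8.53°;  2α = 17.06°
n_0 = (-0.6576, +0.7534)
n_1 = (-0.7204, -0.6936)
n_2 = (+0.2224, -0.9750)
n_3 = (+0.7593, -0.6508)
n_4 = (+0.9683, +0.2498)
n_5 = (+0.4101, +0.9120)
  (0,1): δ = 87.20°  ·
  (0,2): δ = 28.27°  ·
  (0,3): δ = 8.28°  ✓
  (0,4): δ = 63.35°  ·
  (0,5): δ = 114.67°  ·
  (1,2): δ = 121.07°  ·
  (1,3): δ = 84.52°  ·
  (1,4): δ = 29.45°  ·
  (1,5): δ = 21.87°  ·
  (2,3): δ = 143.45°  ·
  (2,4): δ = 88.38°  ·
  (2,5): δ = 37.06°  ·
  (3,4): δ = 124.93°  ·
  (3,5): δ = 73.61°  ·
  (4,5): δ = 128.68°  ·
antipodal pairs: 1

count = 1; pairs: (0,3)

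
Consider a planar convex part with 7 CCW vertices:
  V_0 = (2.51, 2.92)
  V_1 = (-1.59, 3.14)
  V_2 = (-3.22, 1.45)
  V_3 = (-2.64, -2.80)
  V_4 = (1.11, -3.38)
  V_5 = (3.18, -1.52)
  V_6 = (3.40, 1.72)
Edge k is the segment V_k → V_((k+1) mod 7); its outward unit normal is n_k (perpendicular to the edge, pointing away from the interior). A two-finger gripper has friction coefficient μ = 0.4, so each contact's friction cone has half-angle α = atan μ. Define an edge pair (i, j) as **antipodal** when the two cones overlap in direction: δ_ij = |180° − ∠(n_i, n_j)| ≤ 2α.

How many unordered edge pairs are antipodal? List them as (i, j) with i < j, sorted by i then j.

α = atan 0.4 = 21.80°;  2α = 43.60°
n_0 = (+0.0536, +0.9986)
n_1 = (-0.7198, +0.6942)
n_2 = (-0.9908, -0.1352)
n_3 = (-0.1528, -0.9882)
n_4 = (+0.6684, -0.7438)
n_5 = (+0.9977, -0.0677)
n_6 = (+0.8032, +0.5957)
  (0,1): δ = 130.89°  ·
  (0,2): δ = 79.16°  ·
  (0,3): δ = 5.72°  ✓
  (0,4): δ = 45.01°  ·
  (0,5): δ = 89.19°  ·
  (0,6): δ = 129.63°  ·
  (1,2): δ = 128.26°  ·
  (1,3): δ = 54.83°  ·
  (1,4): δ = 4.09°  ✓
  (1,5): δ = 40.08°  ✓
  (1,6): δ = 80.53°  ·
  (2,3): δ = 106.56°  ·
  (2,4): δ = 55.83°  ·
  (2,5): δ = 11.66°  ✓
  (2,6): δ = 28.79°  ✓
  (3,4): δ = 129.27°  ·
  (3,5): δ = 85.09°  ·
  (3,6): δ = 44.64°  ·
  (4,5): δ = 135.83°  ·
  (4,6): δ = 95.38°  ·
  (5,6): δ = 139.55°  ·
antipodal pairs: 5

count = 5; pairs: (0,3), (1,4), (1,5), (2,5), (2,6)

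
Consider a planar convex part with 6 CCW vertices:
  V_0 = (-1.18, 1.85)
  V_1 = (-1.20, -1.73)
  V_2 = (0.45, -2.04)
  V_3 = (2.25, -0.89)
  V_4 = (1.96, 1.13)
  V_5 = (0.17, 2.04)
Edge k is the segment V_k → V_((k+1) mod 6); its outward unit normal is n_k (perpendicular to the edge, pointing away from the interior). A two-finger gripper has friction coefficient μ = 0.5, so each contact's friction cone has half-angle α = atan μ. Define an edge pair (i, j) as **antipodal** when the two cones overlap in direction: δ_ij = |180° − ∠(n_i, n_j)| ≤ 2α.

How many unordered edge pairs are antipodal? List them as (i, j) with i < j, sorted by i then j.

count = 4; pairs: (0,3), (1,4), (1,5), (2,5)

α = atan 0.5 = 26.57°;  2α = 53.13°
n_0 = (-1.0000, +0.0056)
n_1 = (-0.1846, -0.9828)
n_2 = (+0.5384, -0.8427)
n_3 = (+0.9899, +0.1421)
n_4 = (+0.4532, +0.8914)
n_5 = (-0.1394, +0.9902)
  (0,1): δ = 100.32°  ·
  (0,2): δ = 57.11°  ·
  (0,3): δ = 8.49°  ✓
  (0,4): δ = 63.37°  ·
  (0,5): δ = 98.33°  ·
  (1,2): δ = 136.79°  ·
  (1,3): δ = 71.19°  ·
  (1,4): δ = 16.31°  ✓
  (1,5): δ = 18.65°  ✓
  (2,3): δ = 114.40°  ·
  (2,4): δ = 59.52°  ·
  (2,5): δ = 24.56°  ✓
  (3,4): δ = 125.12°  ·
  (3,5): δ = 90.16°  ·
  (4,5): δ = 145.04°  ·
antipodal pairs: 4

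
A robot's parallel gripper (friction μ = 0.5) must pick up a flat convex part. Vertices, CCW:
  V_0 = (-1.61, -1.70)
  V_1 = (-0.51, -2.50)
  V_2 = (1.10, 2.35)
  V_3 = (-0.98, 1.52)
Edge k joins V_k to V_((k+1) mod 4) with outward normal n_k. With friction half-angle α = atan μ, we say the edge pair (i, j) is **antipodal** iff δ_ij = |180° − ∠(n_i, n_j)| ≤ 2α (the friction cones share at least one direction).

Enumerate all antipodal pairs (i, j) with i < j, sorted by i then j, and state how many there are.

α = atan 0.5 = 26.57°;  2α = 53.13°
n_0 = (-0.5882, -0.8087)
n_1 = (+0.9491, -0.3151)
n_2 = (-0.3706, +0.9288)
n_3 = (-0.9814, +0.1920)
  (0,1): δ = 72.34°  ·
  (0,2): δ = 57.78°  ·
  (0,3): δ = 114.96°  ·
  (1,2): δ = 49.88°  ✓
  (1,3): δ = 7.29°  ✓
  (2,3): δ = 122.82°  ·
antipodal pairs: 2

count = 2; pairs: (1,2), (1,3)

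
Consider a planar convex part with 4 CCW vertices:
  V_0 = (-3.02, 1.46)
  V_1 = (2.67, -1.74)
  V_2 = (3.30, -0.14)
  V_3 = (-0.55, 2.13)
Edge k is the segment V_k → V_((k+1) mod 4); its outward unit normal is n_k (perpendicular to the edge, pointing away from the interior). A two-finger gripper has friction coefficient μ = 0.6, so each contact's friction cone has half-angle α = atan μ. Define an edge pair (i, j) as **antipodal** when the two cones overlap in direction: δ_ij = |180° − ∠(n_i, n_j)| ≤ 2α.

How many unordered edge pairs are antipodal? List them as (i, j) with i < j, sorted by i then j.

α = atan 0.6 = 30.96°;  2α = 61.93°
n_0 = (-0.4902, -0.8716)
n_1 = (+0.9305, -0.3664)
n_2 = (+0.5079, +0.8614)
n_3 = (-0.2618, +0.9651)
  (0,1): δ = 82.14°  ·
  (0,2): δ = 1.17°  ✓
  (0,3): δ = 44.53°  ✓
  (1,2): δ = 99.03°  ·
  (1,3): δ = 53.33°  ✓
  (2,3): δ = 134.30°  ·
antipodal pairs: 3

count = 3; pairs: (0,2), (0,3), (1,3)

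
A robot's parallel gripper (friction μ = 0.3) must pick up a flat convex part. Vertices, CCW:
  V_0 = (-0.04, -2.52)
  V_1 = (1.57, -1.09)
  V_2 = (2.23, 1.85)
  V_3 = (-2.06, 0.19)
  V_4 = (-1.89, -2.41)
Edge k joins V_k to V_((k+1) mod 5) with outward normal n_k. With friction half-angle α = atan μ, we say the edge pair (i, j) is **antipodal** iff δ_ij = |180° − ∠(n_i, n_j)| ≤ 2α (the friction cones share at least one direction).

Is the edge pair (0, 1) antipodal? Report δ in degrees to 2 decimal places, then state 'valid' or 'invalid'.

δ = 144.26°, invalid

α = atan 0.3 = 16.70°;  2α = 33.40°
edge 0: e_0 = (+1.61, +1.43);  n_0 = (+0.6641, -0.7477)
edge 1: e_1 = (+0.66, +2.94);  n_1 = (+0.9757, -0.2190)
∠(n_0, n_1) = 35.74°
δ = |180° − 35.74°| = 144.26°
144.26° > 2α = 33.40°  →  invalid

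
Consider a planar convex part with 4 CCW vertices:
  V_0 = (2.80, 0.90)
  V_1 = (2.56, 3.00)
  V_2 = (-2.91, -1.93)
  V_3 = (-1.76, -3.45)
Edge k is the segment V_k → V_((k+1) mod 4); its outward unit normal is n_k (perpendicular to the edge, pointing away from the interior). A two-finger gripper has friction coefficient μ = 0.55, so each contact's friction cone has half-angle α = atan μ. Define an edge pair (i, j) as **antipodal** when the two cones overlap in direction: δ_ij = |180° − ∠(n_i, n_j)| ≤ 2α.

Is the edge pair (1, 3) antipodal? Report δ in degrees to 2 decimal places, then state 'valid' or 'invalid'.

δ = 1.62°, valid

α = atan 0.55 = 28.81°;  2α = 57.62°
edge 1: e_1 = (-5.47, -4.93);  n_1 = (-0.6695, +0.7428)
edge 3: e_3 = (+4.56, +4.35);  n_3 = (+0.6902, -0.7236)
∠(n_1, n_3) = 178.38°
δ = |180° − 178.38°| = 1.62°
1.62° ≤ 2α = 57.62°  →  valid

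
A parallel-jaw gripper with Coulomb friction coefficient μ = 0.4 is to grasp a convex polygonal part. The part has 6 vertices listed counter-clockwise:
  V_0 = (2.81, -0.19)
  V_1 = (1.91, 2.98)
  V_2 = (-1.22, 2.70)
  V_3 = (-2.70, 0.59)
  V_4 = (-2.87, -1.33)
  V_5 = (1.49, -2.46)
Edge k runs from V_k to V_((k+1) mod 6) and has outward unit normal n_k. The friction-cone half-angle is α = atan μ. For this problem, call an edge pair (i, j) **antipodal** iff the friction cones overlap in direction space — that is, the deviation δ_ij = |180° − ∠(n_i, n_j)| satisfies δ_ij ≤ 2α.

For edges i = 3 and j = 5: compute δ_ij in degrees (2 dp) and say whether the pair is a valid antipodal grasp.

α = atan 0.4 = 21.80°;  2α = 43.60°
edge 3: e_3 = (-0.17, -1.92);  n_3 = (-0.9961, +0.0882)
edge 5: e_5 = (+1.32, +2.27);  n_5 = (+0.8645, -0.5027)
∠(n_3, n_5) = 154.88°
δ = |180° − 154.88°| = 25.12°
25.12° ≤ 2α = 43.60°  →  valid

δ = 25.12°, valid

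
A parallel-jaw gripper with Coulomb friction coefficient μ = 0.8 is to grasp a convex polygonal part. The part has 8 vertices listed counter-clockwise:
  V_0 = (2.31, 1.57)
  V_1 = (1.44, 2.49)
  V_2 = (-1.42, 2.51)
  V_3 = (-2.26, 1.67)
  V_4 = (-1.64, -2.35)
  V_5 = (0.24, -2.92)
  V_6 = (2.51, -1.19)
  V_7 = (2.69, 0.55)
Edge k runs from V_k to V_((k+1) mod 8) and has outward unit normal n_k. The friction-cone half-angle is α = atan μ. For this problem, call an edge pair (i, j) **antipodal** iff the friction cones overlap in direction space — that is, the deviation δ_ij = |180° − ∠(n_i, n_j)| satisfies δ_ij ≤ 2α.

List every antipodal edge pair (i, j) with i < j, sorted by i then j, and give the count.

count = 12; pairs: (0,3), (0,4), (1,4), (1,5), (2,4), (2,5), (2,6), (2,7), (3,5), (3,6), (3,7), (4,7)

α = atan 0.8 = 38.66°;  2α = 77.32°
n_0 = (+0.7266, +0.6871)
n_1 = (+0.0070, +1.0000)
n_2 = (-0.7071, +0.7071)
n_3 = (-0.9883, -0.1524)
n_4 = (-0.2901, -0.9570)
n_5 = (+0.6061, -0.7954)
n_6 = (+0.9947, -0.1029)
n_7 = (+0.9371, +0.3491)
  (0,1): δ = 133.80°  ·
  (0,2): δ = 88.40°  ·
  (0,3): δ = 34.63°  ✓
  (0,4): δ = 29.73°  ✓
  (0,5): δ = 83.91°  ·
  (0,6): δ = 130.69°  ·
  (0,7): δ = 157.03°  ·
  (1,2): δ = 134.60°  ·
  (1,3): δ = 80.83°  ·
  (1,4): δ = 16.47°  ✓
  (1,5): δ = 37.71°  ✓
  (1,6): δ = 84.49°  ·
  (1,7): δ = 110.83°  ·
  (2,3): δ = 126.23°  ·
  (2,4): δ = 61.87°  ✓
  (2,5): δ = 7.69°  ✓
  (2,6): δ = 39.09°  ✓
  (2,7): δ = 65.43°  ✓
  (3,4): δ = 115.63°  ·
  (3,5): δ = 61.46°  ✓
  (3,6): δ = 14.67°  ✓
  (3,7): δ = 11.67°  ✓
  (4,5): δ = 125.82°  ·
  (4,6): δ = 79.04°  ·
  (4,7): δ = 52.70°  ✓
  (5,6): δ = 133.22°  ·
  (5,7): δ = 106.88°  ·
  (6,7): δ = 153.66°  ·
antipodal pairs: 12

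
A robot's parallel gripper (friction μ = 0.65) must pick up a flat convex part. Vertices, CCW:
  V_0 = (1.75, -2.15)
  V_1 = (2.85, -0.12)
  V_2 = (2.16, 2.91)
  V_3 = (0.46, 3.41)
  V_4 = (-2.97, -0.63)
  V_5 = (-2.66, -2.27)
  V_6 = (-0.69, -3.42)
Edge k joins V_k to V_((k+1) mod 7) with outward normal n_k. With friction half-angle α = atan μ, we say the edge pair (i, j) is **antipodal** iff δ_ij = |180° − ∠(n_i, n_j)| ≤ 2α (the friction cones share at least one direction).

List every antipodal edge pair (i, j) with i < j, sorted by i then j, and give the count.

count = 9; pairs: (0,3), (0,4), (1,3), (1,4), (1,5), (2,4), (2,5), (2,6), (3,6)

α = atan 0.65 = 33.02°;  2α = 66.05°
n_0 = (+0.8792, -0.4764)
n_1 = (+0.9750, +0.2220)
n_2 = (+0.2822, +0.9594)
n_3 = (-0.7623, +0.6472)
n_4 = (-0.9826, -0.1857)
n_5 = (-0.5041, -0.8636)
n_6 = (+0.4617, -0.8870)
  (0,1): δ = 138.72°  ·
  (0,2): δ = 77.94°  ·
  (0,3): δ = 11.88°  ✓
  (0,4): δ = 39.16°  ✓
  (0,5): δ = 88.18°  ·
  (0,6): δ = 145.95°  ·
  (1,2): δ = 119.22°  ·
  (1,3): δ = 53.16°  ✓
  (1,4): δ = 2.12°  ✓
  (1,5): δ = 46.90°  ✓
  (1,6): δ = 104.67°  ·
  (2,3): δ = 113.94°  ·
  (2,4): δ = 62.91°  ✓
  (2,5): δ = 13.88°  ✓
  (2,6): δ = 43.89°  ✓
  (3,4): δ = 128.96°  ·
  (3,5): δ = 79.94°  ·
  (3,6): δ = 22.17°  ✓
  (4,5): δ = 130.98°  ·
  (4,6): δ = 73.21°  ·
  (5,6): δ = 122.23°  ·
antipodal pairs: 9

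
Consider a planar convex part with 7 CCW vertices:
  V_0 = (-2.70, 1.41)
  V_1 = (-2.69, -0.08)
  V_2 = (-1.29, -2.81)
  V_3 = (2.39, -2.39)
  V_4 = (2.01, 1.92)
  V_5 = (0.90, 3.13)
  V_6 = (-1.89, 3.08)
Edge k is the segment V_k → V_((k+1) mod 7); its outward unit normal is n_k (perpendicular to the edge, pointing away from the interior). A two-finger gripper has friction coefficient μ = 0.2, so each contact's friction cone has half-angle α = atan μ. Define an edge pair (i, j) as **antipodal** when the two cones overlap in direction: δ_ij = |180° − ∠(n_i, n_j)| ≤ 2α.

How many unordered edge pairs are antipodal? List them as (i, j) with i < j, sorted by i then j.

count = 4; pairs: (0,3), (1,3), (1,4), (2,5)

α = atan 0.2 = 11.31°;  2α = 22.62°
n_0 = (-1.0000, -0.0067)
n_1 = (-0.8898, -0.4563)
n_2 = (+0.1134, -0.9936)
n_3 = (+0.9961, +0.0878)
n_4 = (+0.7369, +0.6760)
n_5 = (-0.0179, +0.9998)
n_6 = (-0.8998, +0.4364)
  (0,1): δ = 153.23°  ·
  (0,2): δ = 83.87°  ·
  (0,3): δ = 4.65°  ✓
  (0,4): δ = 42.15°  ·
  (0,5): δ = 90.64°  ·
  (0,6): δ = 153.74°  ·
  (1,2): δ = 110.64°  ·
  (1,3): δ = 22.11°  ✓
  (1,4): δ = 15.38°  ✓
  (1,5): δ = 63.88°  ·
  (1,6): δ = 126.98°  ·
  (2,3): δ = 91.47°  ·
  (2,4): δ = 53.98°  ·
  (2,5): δ = 5.48°  ✓
  (2,6): δ = 57.61°  ·
  (3,4): δ = 142.51°  ·
  (3,5): δ = 94.01°  ·
  (3,6): δ = 30.91°  ·
  (4,5): δ = 131.51°  ·
  (4,6): δ = 68.41°  ·
  (5,6): δ = 116.90°  ·
antipodal pairs: 4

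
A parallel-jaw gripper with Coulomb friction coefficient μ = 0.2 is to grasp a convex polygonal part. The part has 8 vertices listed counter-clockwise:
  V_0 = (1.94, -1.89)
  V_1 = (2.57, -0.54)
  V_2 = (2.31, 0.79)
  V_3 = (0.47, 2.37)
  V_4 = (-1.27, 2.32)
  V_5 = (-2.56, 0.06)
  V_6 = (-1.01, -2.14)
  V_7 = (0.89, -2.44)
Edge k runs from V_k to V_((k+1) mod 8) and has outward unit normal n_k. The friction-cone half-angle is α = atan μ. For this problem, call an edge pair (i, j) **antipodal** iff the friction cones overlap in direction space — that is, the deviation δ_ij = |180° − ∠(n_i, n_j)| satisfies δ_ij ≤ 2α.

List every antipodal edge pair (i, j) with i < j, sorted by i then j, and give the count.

α = atan 0.2 = 11.31°;  2α = 22.62°
n_0 = (+0.9062, -0.4229)
n_1 = (+0.9814, +0.1919)
n_2 = (+0.6515, +0.7587)
n_3 = (-0.0287, +0.9996)
n_4 = (-0.8685, +0.4957)
n_5 = (-0.8175, -0.5760)
n_6 = (-0.1560, -0.9878)
n_7 = (+0.4640, -0.8858)
  (0,1): δ = 143.92°  ·
  (0,2): δ = 105.64°  ·
  (0,3): δ = 63.34°  ·
  (0,4): δ = 4.70°  ✓
  (0,5): δ = 60.18°  ·
  (0,6): δ = 106.04°  ·
  (0,7): δ = 142.66°  ·
  (1,2): δ = 141.71°  ·
  (1,3): δ = 99.42°  ·
  (1,4): δ = 40.78°  ·
  (1,5): δ = 24.11°  ·
  (1,6): δ = 69.97°  ·
  (1,7): δ = 106.58°  ·
  (2,3): δ = 137.70°  ·
  (2,4): δ = 79.07°  ·
  (2,5): δ = 14.18°  ✓
  (2,6): δ = 31.68°  ·
  (2,7): δ = 68.30°  ·
  (3,4): δ = 121.36°  ·
  (3,5): δ = 56.48°  ·
  (3,6): δ = 10.62°  ✓
  (3,7): δ = 26.00°  ·
  (4,5): δ = 115.12°  ·
  (4,6): δ = 69.26°  ·
  (4,7): δ = 32.64°  ·
  (5,6): δ = 134.14°  ·
  (5,7): δ = 97.52°  ·
  (6,7): δ = 143.38°  ·
antipodal pairs: 3

count = 3; pairs: (0,4), (2,5), (3,6)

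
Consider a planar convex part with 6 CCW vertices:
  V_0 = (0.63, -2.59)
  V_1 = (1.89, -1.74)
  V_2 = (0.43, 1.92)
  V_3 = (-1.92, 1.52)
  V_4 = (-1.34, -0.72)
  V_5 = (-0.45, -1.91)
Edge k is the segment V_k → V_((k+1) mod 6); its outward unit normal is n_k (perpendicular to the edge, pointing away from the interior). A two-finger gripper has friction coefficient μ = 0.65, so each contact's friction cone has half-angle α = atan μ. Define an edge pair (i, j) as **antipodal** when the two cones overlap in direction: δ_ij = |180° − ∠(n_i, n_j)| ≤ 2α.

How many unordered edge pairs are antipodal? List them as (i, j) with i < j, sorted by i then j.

count = 6; pairs: (0,2), (1,3), (1,4), (1,5), (2,4), (2,5)

α = atan 0.65 = 33.02°;  2α = 66.05°
n_0 = (+0.5592, -0.8290)
n_1 = (+0.9288, +0.3705)
n_2 = (-0.1678, +0.9858)
n_3 = (-0.9681, -0.2507)
n_4 = (-0.8008, -0.5989)
n_5 = (-0.5328, -0.8462)
  (0,1): δ = 102.26°  ·
  (0,2): δ = 24.34°  ✓
  (0,3): δ = 70.51°  ·
  (0,4): δ = 92.79°  ·
  (0,5): δ = 113.80°  ·
  (1,2): δ = 102.09°  ·
  (1,3): δ = 7.23°  ✓
  (1,4): δ = 15.05°  ✓
  (1,5): δ = 36.06°  ✓
  (2,3): δ = 85.14°  ·
  (2,4): δ = 62.87°  ✓
  (2,5): δ = 41.86°  ✓
  (3,4): δ = 157.72°  ·
  (3,5): δ = 136.71°  ·
  (4,5): δ = 158.99°  ·
antipodal pairs: 6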